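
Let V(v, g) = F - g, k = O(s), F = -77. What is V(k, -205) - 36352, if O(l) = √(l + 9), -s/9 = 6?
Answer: -36224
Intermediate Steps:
s = -54 (s = -9*6 = -54)
O(l) = √(9 + l)
k = 3*I*√5 (k = √(9 - 54) = √(-45) = 3*I*√5 ≈ 6.7082*I)
V(v, g) = -77 - g
V(k, -205) - 36352 = (-77 - 1*(-205)) - 36352 = (-77 + 205) - 36352 = 128 - 36352 = -36224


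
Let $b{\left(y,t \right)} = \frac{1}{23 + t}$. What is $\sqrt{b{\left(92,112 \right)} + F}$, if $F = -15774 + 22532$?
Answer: $\frac{7 \sqrt{279285}}{45} \approx 82.207$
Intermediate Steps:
$F = 6758$
$\sqrt{b{\left(92,112 \right)} + F} = \sqrt{\frac{1}{23 + 112} + 6758} = \sqrt{\frac{1}{135} + 6758} = \sqrt{\frac{912331}{135}} = \frac{7 \sqrt{279285}}{45}$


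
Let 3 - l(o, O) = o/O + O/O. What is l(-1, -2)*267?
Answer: 801/2 ≈ 400.50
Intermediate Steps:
l(o, O) = 2 - o/O (l(o, O) = 3 - (o/O + O/O) = 3 - (o/O + 1) = 3 - (1 + o/O) = 3 + (-1 - o/O) = 2 - o/O)
l(-1, -2)*267 = (2 - 1*(-1)/(-2))*267 = (2 - 1*(-1)*(-½))*267 = (2 - ½)*267 = (3/2)*267 = 801/2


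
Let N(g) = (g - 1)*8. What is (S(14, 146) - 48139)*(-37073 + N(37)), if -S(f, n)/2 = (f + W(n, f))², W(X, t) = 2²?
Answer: 1794629795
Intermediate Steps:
W(X, t) = 4
S(f, n) = -2*(4 + f)² (S(f, n) = -2*(f + 4)² = -2*(4 + f)²)
N(g) = -8 + 8*g (N(g) = (-1 + g)*8 = -8 + 8*g)
(S(14, 146) - 48139)*(-37073 + N(37)) = (-2*(4 + 14)² - 48139)*(-37073 + (-8 + 8*37)) = (-2*18² - 48139)*(-37073 + (-8 + 296)) = (-2*324 - 48139)*(-37073 + 288) = (-648 - 48139)*(-36785) = -48787*(-36785) = 1794629795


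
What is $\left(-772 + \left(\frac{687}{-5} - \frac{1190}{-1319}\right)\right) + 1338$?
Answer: $\frac{2832567}{6595} \approx 429.5$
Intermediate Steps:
$\left(-772 + \left(\frac{687}{-5} - \frac{1190}{-1319}\right)\right) + 1338 = \left(-772 + \left(687 \left(- \frac{1}{5}\right) - - \frac{1190}{1319}\right)\right) + 1338 = \left(-772 + \left(- \frac{687}{5} + \frac{1190}{1319}\right)\right) + 1338 = \left(-772 - \frac{900203}{6595}\right) + 1338 = - \frac{5991543}{6595} + 1338 = \frac{2832567}{6595}$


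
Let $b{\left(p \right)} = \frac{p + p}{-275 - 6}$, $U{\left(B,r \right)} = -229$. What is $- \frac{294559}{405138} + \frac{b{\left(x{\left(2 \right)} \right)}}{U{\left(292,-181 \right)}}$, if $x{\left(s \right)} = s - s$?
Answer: $- \frac{294559}{405138} \approx -0.72706$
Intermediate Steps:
$x{\left(s \right)} = 0$
$b{\left(p \right)} = - \frac{2 p}{281}$ ($b{\left(p \right)} = \frac{2 p}{-281} = 2 p \left(- \frac{1}{281}\right) = - \frac{2 p}{281}$)
$- \frac{294559}{405138} + \frac{b{\left(x{\left(2 \right)} \right)}}{U{\left(292,-181 \right)}} = - \frac{294559}{405138} + \frac{\left(- \frac{2}{281}\right) 0}{-229} = \left(-294559\right) \frac{1}{405138} + 0 \left(- \frac{1}{229}\right) = - \frac{294559}{405138} + 0 = - \frac{294559}{405138}$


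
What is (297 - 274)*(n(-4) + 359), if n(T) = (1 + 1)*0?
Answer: 8257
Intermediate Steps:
n(T) = 0 (n(T) = 2*0 = 0)
(297 - 274)*(n(-4) + 359) = (297 - 274)*(0 + 359) = 23*359 = 8257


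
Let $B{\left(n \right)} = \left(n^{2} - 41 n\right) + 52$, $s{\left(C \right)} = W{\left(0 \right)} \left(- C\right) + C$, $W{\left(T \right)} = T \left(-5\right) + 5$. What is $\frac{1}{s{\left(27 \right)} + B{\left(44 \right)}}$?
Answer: $\frac{1}{76} \approx 0.013158$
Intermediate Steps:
$W{\left(T \right)} = 5 - 5 T$ ($W{\left(T \right)} = - 5 T + 5 = 5 - 5 T$)
$s{\left(C \right)} = - 4 C$ ($s{\left(C \right)} = \left(5 - 0\right) \left(- C\right) + C = \left(5 + 0\right) \left(- C\right) + C = 5 \left(- C\right) + C = - 5 C + C = - 4 C$)
$B{\left(n \right)} = 52 + n^{2} - 41 n$
$\frac{1}{s{\left(27 \right)} + B{\left(44 \right)}} = \frac{1}{\left(-4\right) 27 + \left(52 + 44^{2} - 1804\right)} = \frac{1}{-108 + \left(52 + 1936 - 1804\right)} = \frac{1}{-108 + 184} = \frac{1}{76}$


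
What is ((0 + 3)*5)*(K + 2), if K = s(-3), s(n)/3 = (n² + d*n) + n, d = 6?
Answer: -510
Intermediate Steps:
s(n) = 3*n² + 21*n (s(n) = 3*((n² + 6*n) + n) = 3*(n² + 7*n) = 3*n² + 21*n)
K = -36 (K = 3*(-3)*(7 - 3) = 3*(-3)*4 = -36)
((0 + 3)*5)*(K + 2) = ((0 + 3)*5)*(-36 + 2) = (3*5)*(-34) = 15*(-34) = -510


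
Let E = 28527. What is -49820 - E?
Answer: -78347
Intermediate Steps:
-49820 - E = -49820 - 1*28527 = -49820 - 28527 = -78347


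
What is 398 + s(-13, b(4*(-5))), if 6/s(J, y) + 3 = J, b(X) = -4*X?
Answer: 3181/8 ≈ 397.63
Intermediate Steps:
s(J, y) = 6/(-3 + J)
398 + s(-13, b(4*(-5))) = 398 + 6/(-3 - 13) = 398 + 6/(-16) = 398 + 6*(-1/16) = 398 - 3/8 = 3181/8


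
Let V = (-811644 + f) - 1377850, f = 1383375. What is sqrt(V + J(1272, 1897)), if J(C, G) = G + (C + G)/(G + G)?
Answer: I*sqrt(11576310085606)/3794 ≈ 896.78*I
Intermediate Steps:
V = -806119 (V = (-811644 + 1383375) - 1377850 = 571731 - 1377850 = -806119)
J(C, G) = G + (C + G)/(2*G) (J(C, G) = G + (C + G)/((2*G)) = G + (C + G)*(1/(2*G)) = G + (C + G)/(2*G))
sqrt(V + J(1272, 1897)) = sqrt(-806119 + (1/2 + 1897 + (1/2)*1272/1897)) = sqrt(-806119 + (1/2 + 1897 + (1/2)*1272*(1/1897))) = sqrt(-806119 + (1/2 + 1897 + 636/1897)) = sqrt(-806119 + 7200387/3794) = sqrt(-3051215099/3794) = I*sqrt(11576310085606)/3794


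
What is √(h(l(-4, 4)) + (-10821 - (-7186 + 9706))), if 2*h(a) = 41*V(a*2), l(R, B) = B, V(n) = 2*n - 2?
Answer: I*√13054 ≈ 114.25*I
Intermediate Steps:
V(n) = -2 + 2*n
h(a) = -41 + 82*a (h(a) = (41*(-2 + 2*(a*2)))/2 = (41*(-2 + 2*(2*a)))/2 = (41*(-2 + 4*a))/2 = (-82 + 164*a)/2 = -41 + 82*a)
√(h(l(-4, 4)) + (-10821 - (-7186 + 9706))) = √((-41 + 82*4) + (-10821 - (-7186 + 9706))) = √((-41 + 328) + (-10821 - 1*2520)) = √(287 + (-10821 - 2520)) = √(287 - 13341) = √(-13054) = I*√13054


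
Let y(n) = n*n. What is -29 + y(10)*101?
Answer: 10071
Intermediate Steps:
y(n) = n²
-29 + y(10)*101 = -29 + 10²*101 = -29 + 100*101 = -29 + 10100 = 10071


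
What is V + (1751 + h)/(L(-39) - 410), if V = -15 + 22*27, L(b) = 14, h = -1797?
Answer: 114665/198 ≈ 579.12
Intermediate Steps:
V = 579 (V = -15 + 594 = 579)
V + (1751 + h)/(L(-39) - 410) = 579 + (1751 - 1797)/(14 - 410) = 579 - 46/(-396) = 579 - 46*(-1/396) = 579 + 23/198 = 114665/198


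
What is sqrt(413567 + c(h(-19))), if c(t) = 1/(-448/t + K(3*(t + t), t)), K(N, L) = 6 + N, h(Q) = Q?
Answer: sqrt(266007941049)/802 ≈ 643.09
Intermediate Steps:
c(t) = 1/(6 - 448/t + 6*t) (c(t) = 1/(-448/t + (6 + 3*(t + t))) = 1/(-448/t + (6 + 3*(2*t))) = 1/(-448/t + (6 + 6*t)) = 1/(6 - 448/t + 6*t))
sqrt(413567 + c(h(-19))) = sqrt(413567 + (1/2)*(-19)/(-224 + 3*(-19)*(1 - 19))) = sqrt(413567 + (1/2)*(-19)/(-224 + 3*(-19)*(-18))) = sqrt(413567 + (1/2)*(-19)/(-224 + 1026)) = sqrt(413567 + (1/2)*(-19)/802) = sqrt(413567 + (1/2)*(-19)*(1/802)) = sqrt(413567 - 19/1604) = sqrt(663361449/1604) = sqrt(266007941049)/802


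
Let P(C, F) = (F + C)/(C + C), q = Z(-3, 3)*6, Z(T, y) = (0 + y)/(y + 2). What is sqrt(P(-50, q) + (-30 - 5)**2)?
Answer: sqrt(765915)/25 ≈ 35.007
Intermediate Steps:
Z(T, y) = y/(2 + y)
q = 18/5 (q = (3/(2 + 3))*6 = (3/5)*6 = 18/5 ≈ 3.6000)
P(C, F) = (C + F)/(2*C) (P(C, F) = (C + F)/((2*C)) = (C + F)*(1/(2*C)) = (C + F)/(2*C))
sqrt(P(-50, q) + (-30 - 5)**2) = sqrt((1/2)*(-50 + 18/5)/(-50) + (-30 - 5)**2) = sqrt((1/2)*(-1/50)*(-232/5) + (-35)**2) = sqrt(58/125 + 1225) = sqrt(153183/125) = sqrt(765915)/25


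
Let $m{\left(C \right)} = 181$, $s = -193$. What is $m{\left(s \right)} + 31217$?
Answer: $31398$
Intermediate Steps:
$m{\left(s \right)} + 31217 = 181 + 31217 = 31398$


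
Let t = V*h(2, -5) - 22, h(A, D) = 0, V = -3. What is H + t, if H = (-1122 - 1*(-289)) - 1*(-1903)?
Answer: 1048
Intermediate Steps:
H = 1070 (H = (-1122 + 289) + 1903 = -833 + 1903 = 1070)
t = -22 (t = -3*0 - 22 = 0 - 22 = -22)
H + t = 1070 - 22 = 1048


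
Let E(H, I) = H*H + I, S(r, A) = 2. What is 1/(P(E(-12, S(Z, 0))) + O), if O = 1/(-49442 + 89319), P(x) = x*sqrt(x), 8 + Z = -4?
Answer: -39877/4948841265265543 + 232165568834*sqrt(146)/4948841265265543 ≈ 0.00056685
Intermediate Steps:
Z = -12 (Z = -8 - 4 = -12)
E(H, I) = I + H**2 (E(H, I) = H**2 + I = I + H**2)
P(x) = x**(3/2)
O = 1/39877 ≈ 2.5077e-5
1/(P(E(-12, S(Z, 0))) + O) = 1/((2 + (-12)**2)**(3/2) + 1/39877) = 1/((2 + 144)**(3/2) + 1/39877) = 1/(146**(3/2) + 1/39877) = 1/(146*sqrt(146) + 1/39877) = 1/(1/39877 + 146*sqrt(146))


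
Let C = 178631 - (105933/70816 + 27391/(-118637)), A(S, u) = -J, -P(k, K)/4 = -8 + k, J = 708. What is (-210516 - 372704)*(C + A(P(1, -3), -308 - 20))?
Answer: -5068559100933636385/48845336 ≈ -1.0377e+11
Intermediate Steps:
P(k, K) = 32 - 4*k (P(k, K) = -4*(-8 + k) = 32 - 4*k)
A(S, u) = -708 (A(S, u) = -1*708 = -708)
C = 34900917700709/195381344 (C = 178631 - (105933*(1/70816) + 27391*(-1/118637)) = 178631 - (105933/70816 - 637/2759) = 178631 - 1*247159355/195381344 = 178631 - 247159355/195381344 = 34900917700709/195381344 ≈ 1.7863e+5)
(-210516 - 372704)*(C + A(P(1, -3), -308 - 20)) = (-210516 - 372704)*(34900917700709/195381344 - 708) = -583220*34762587709157/195381344 = -5068559100933636385/48845336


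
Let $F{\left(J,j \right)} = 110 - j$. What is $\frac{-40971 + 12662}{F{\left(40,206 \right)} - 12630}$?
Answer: $\frac{28309}{12726} \approx 2.2245$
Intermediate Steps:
$\frac{-40971 + 12662}{F{\left(40,206 \right)} - 12630} = \frac{-40971 + 12662}{\left(110 - 206\right) - 12630} = - \frac{28309}{\left(110 - 206\right) - 12630} = - \frac{28309}{-96 - 12630} = - \frac{28309}{-12726} = \left(-28309\right) \left(- \frac{1}{12726}\right) = \frac{28309}{12726}$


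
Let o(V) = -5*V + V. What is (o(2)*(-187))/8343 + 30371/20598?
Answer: 94733287/57283038 ≈ 1.6538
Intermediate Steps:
o(V) = -4*V
(o(2)*(-187))/8343 + 30371/20598 = (-4*2*(-187))/8343 + 30371/20598 = -8*(-187)*(1/8343) + 30371*(1/20598) = 1496*(1/8343) + 30371/20598 = 1496/8343 + 30371/20598 = 94733287/57283038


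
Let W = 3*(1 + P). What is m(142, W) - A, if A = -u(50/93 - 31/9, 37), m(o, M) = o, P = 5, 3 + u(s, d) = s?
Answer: 37970/279 ≈ 136.09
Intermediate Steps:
u(s, d) = -3 + s
W = 18 (W = 3*(1 + 5) = 3*6 = 18)
A = 1648/279 (A = -(-3 + (50/93 - 31/9)) = -(-3 - 811/279) = -1*(-1648/279) = 1648/279 ≈ 5.9068)
m(142, W) - A = 142 - 1*1648/279 = 142 - 1648/279 = 37970/279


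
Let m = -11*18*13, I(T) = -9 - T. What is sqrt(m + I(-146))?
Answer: I*sqrt(2437) ≈ 49.366*I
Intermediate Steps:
m = -2574 (m = -198*13 = -2574)
sqrt(m + I(-146)) = sqrt(-2574 + (-9 - 1*(-146))) = sqrt(-2574 + (-9 + 146)) = sqrt(-2574 + 137) = sqrt(-2437) = I*sqrt(2437)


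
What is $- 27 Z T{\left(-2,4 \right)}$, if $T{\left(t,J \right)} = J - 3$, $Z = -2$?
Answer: $54$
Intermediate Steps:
$T{\left(t,J \right)} = -3 + J$
$- 27 Z T{\left(-2,4 \right)} = - 27 \left(- 2 \left(-3 + 4\right)\right) = - 27 \left(\left(-2\right) 1\right) = \left(-27\right) \left(-2\right) = 54$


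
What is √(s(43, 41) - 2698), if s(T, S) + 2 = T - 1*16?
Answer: 9*I*√33 ≈ 51.701*I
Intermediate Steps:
s(T, S) = -18 + T (s(T, S) = -2 + (T - 1*16) = -2 + (T - 16) = -2 + (-16 + T) = -18 + T)
√(s(43, 41) - 2698) = √((-18 + 43) - 2698) = √(25 - 2698) = √(-2673) = 9*I*√33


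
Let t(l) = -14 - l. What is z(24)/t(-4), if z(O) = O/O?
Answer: -⅒ ≈ -0.10000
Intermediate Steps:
z(O) = 1
z(24)/t(-4) = 1/(-14 - 1*(-4)) = 1/(-14 + 4) = 1/(-10) = 1*(-⅒) = -⅒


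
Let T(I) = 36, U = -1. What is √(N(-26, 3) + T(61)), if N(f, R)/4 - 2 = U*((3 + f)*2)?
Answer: 2*√57 ≈ 15.100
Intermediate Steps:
N(f, R) = -16 - 8*f (N(f, R) = 8 + 4*(-(3 + f)*2) = 8 + 4*(-(6 + 2*f)) = 8 + 4*(-6 - 2*f) = 8 + (-24 - 8*f) = -16 - 8*f)
√(N(-26, 3) + T(61)) = √((-16 - 8*(-26)) + 36) = √((-16 + 208) + 36) = √(192 + 36) = √228 = 2*√57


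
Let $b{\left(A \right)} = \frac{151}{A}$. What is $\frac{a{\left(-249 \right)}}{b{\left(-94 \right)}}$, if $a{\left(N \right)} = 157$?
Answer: $- \frac{14758}{151} \approx -97.735$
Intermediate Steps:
$\frac{a{\left(-249 \right)}}{b{\left(-94 \right)}} = \frac{157}{151 \frac{1}{-94}} = \frac{157}{151 \left(- \frac{1}{94}\right)} = \frac{157}{- \frac{151}{94}} = 157 \left(- \frac{94}{151}\right) = - \frac{14758}{151}$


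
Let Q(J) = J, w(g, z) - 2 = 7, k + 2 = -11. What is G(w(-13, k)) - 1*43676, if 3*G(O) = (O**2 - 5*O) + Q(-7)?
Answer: -130999/3 ≈ -43666.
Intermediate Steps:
k = -13 (k = -2 - 11 = -13)
w(g, z) = 9 (w(g, z) = 2 + 7 = 9)
G(O) = -7/3 - 5*O/3 + O**2/3 (G(O) = ((O**2 - 5*O) - 7)/3 = (-7 + O**2 - 5*O)/3 = -7/3 - 5*O/3 + O**2/3)
G(w(-13, k)) - 1*43676 = (-7/3 - 5/3*9 + (1/3)*9**2) - 1*43676 = (-7/3 - 15 + (1/3)*81) - 43676 = (-7/3 - 15 + 27) - 43676 = 29/3 - 43676 = -130999/3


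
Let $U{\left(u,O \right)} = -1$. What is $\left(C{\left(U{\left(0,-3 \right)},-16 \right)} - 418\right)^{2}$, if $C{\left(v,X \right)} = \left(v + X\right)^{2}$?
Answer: $16641$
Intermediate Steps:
$C{\left(v,X \right)} = \left(X + v\right)^{2}$
$\left(C{\left(U{\left(0,-3 \right)},-16 \right)} - 418\right)^{2} = \left(\left(-16 - 1\right)^{2} - 418\right)^{2} = \left(\left(-17\right)^{2} - 418\right)^{2} = \left(289 - 418\right)^{2} = \left(-129\right)^{2} = 16641$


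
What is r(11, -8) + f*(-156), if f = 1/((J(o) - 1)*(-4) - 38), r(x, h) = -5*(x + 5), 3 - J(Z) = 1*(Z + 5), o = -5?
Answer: -1762/23 ≈ -76.609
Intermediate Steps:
J(Z) = -2 - Z (J(Z) = 3 - (Z + 5) = 3 - (5 + Z) = 3 + (-5 - Z) = -2 - Z)
r(x, h) = -25 - 5*x (r(x, h) = -5*(5 + x) = -25 - 5*x)
f = -1/46 (f = 1/(((-2 - 1*(-5)) - 1)*(-4) - 38) = 1/(((-2 + 5) - 1)*(-4) - 38) = 1/((3 - 1)*(-4) - 38) = 1/(2*(-4) - 38) = 1/(-8 - 38) = 1/(-46) = -1/46 ≈ -0.021739)
r(11, -8) + f*(-156) = (-25 - 5*11) - 1/46*(-156) = (-25 - 55) + 78/23 = -80 + 78/23 = -1762/23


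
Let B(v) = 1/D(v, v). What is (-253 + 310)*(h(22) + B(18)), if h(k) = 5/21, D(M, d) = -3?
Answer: -38/7 ≈ -5.4286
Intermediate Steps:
h(k) = 5/21 (h(k) = 5*(1/21) = 5/21)
B(v) = -1/3 (B(v) = 1/(-3) = 1*(-1/3) = -1/3)
(-253 + 310)*(h(22) + B(18)) = (-253 + 310)*(5/21 - 1/3) = 57*(-2/21) = -38/7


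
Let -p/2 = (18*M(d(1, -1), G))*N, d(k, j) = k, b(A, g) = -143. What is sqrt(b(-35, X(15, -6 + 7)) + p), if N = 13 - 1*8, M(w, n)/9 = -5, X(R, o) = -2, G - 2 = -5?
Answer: sqrt(7957) ≈ 89.202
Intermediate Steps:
G = -3 (G = 2 - 5 = -3)
M(w, n) = -45 (M(w, n) = 9*(-5) = -45)
N = 5 (N = 13 - 8 = 5)
p = 8100 (p = -2*18*(-45)*5 = -(-1620)*5 = -2*(-4050) = 8100)
sqrt(b(-35, X(15, -6 + 7)) + p) = sqrt(-143 + 8100) = sqrt(7957)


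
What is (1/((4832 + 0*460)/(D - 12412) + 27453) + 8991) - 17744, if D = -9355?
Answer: -5230483088340/597564619 ≈ -8753.0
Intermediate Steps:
(1/((4832 + 0*460)/(D - 12412) + 27453) + 8991) - 17744 = (1/((4832 + 0*460)/(-9355 - 12412) + 27453) + 8991) - 17744 = (1/((4832 + 0)/(-21767) + 27453) + 8991) - 17744 = (1/(4832*(-1/21767) + 27453) + 8991) - 17744 = (1/(-4832/21767 + 27453) + 8991) - 17744 = (1/(597564619/21767) + 8991) - 17744 = (21767/597564619 + 8991) - 17744 = 5372703511196/597564619 - 17744 = -5230483088340/597564619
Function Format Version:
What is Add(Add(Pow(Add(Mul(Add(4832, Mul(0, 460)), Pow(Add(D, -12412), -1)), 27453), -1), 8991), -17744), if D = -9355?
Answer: Rational(-5230483088340, 597564619) ≈ -8753.0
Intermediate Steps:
Add(Add(Pow(Add(Mul(Add(4832, Mul(0, 460)), Pow(Add(D, -12412), -1)), 27453), -1), 8991), -17744) = Add(Add(Pow(Add(Mul(Add(4832, Mul(0, 460)), Pow(Add(-9355, -12412), -1)), 27453), -1), 8991), -17744) = Add(Add(Pow(Add(Mul(Add(4832, 0), Pow(-21767, -1)), 27453), -1), 8991), -17744) = Add(Add(Pow(Add(Mul(4832, Rational(-1, 21767)), 27453), -1), 8991), -17744) = Add(Add(Pow(Add(Rational(-4832, 21767), 27453), -1), 8991), -17744) = Add(Add(Pow(Rational(597564619, 21767), -1), 8991), -17744) = Add(Add(Rational(21767, 597564619), 8991), -17744) = Add(Rational(5372703511196, 597564619), -17744) = Rational(-5230483088340, 597564619)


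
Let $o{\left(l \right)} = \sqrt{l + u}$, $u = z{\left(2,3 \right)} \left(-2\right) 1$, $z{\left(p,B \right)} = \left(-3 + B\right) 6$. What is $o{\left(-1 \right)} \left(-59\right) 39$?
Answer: $- 2301 i \approx - 2301.0 i$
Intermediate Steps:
$z{\left(p,B \right)} = -18 + 6 B$
$u = 0$ ($u = \left(-18 + 6 \cdot 3\right) \left(-2\right) 1 = \left(-18 + 18\right) \left(-2\right) 1 = 0 \left(-2\right) 1 = 0 \cdot 1 = 0$)
$o{\left(l \right)} = \sqrt{l}$ ($o{\left(l \right)} = \sqrt{l + 0} = \sqrt{l}$)
$o{\left(-1 \right)} \left(-59\right) 39 = \sqrt{-1} \left(-59\right) 39 = i \left(-59\right) 39 = - 59 i 39 = - 2301 i$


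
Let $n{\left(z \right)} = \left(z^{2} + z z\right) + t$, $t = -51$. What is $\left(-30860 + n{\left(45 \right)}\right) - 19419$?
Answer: $-46280$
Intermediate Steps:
$n{\left(z \right)} = -51 + 2 z^{2}$ ($n{\left(z \right)} = \left(z^{2} + z z\right) - 51 = \left(z^{2} + z^{2}\right) - 51 = 2 z^{2} - 51 = -51 + 2 z^{2}$)
$\left(-30860 + n{\left(45 \right)}\right) - 19419 = \left(-30860 - \left(51 - 2 \cdot 45^{2}\right)\right) - 19419 = \left(-30860 + \left(-51 + 2 \cdot 2025\right)\right) - 19419 = \left(-30860 + \left(-51 + 4050\right)\right) - 19419 = \left(-30860 + 3999\right) - 19419 = -26861 - 19419 = -46280$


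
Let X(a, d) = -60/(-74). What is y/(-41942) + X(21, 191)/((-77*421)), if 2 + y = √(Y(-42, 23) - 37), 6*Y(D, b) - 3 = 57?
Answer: 570299/25153225559 - 3*I*√3/41942 ≈ 2.2673e-5 - 0.00012389*I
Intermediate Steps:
Y(D, b) = 10 (Y(D, b) = ½ + (⅙)*57 = ½ + 19/2 = 10)
y = -2 + 3*I*√3 (y = -2 + √(10 - 37) = -2 + √(-27) = -2 + 3*I*√3 ≈ -2.0 + 5.1962*I)
X(a, d) = 30/37 (X(a, d) = -60*(-1/74) = 30/37)
y/(-41942) + X(21, 191)/((-77*421)) = (-2 + 3*I*√3)/(-41942) + 30/(37*((-77*421))) = (-2 + 3*I*√3)*(-1/41942) + (30/37)/(-32417) = (1/20971 - 3*I*√3/41942) + (30/37)*(-1/32417) = (1/20971 - 3*I*√3/41942) - 30/1199429 = 570299/25153225559 - 3*I*√3/41942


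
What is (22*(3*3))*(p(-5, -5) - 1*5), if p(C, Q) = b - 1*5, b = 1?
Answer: -1782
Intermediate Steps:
p(C, Q) = -4 (p(C, Q) = 1 - 1*5 = 1 - 5 = -4)
(22*(3*3))*(p(-5, -5) - 1*5) = (22*(3*3))*(-4 - 1*5) = (22*9)*(-4 - 5) = 198*(-9) = -1782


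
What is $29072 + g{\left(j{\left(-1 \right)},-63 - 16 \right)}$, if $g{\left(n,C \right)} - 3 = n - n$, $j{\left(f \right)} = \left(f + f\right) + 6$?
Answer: $29075$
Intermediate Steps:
$j{\left(f \right)} = 6 + 2 f$ ($j{\left(f \right)} = 2 f + 6 = 6 + 2 f$)
$g{\left(n,C \right)} = 3$ ($g{\left(n,C \right)} = 3 + \left(n - n\right) = 3 + 0 = 3$)
$29072 + g{\left(j{\left(-1 \right)},-63 - 16 \right)} = 29072 + 3 = 29075$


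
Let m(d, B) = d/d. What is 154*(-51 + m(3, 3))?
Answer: -7700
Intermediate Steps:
m(d, B) = 1
154*(-51 + m(3, 3)) = 154*(-51 + 1) = 154*(-50) = -7700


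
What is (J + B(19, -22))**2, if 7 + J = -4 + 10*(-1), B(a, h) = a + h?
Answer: 576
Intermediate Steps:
J = -21 (J = -7 + (-4 + 10*(-1)) = -7 + (-4 - 10) = -7 - 14 = -21)
(J + B(19, -22))**2 = (-21 + (19 - 22))**2 = (-21 - 3)**2 = (-24)**2 = 576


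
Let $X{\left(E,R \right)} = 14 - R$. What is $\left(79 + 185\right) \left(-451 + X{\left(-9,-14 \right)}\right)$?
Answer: $-111672$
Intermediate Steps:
$\left(79 + 185\right) \left(-451 + X{\left(-9,-14 \right)}\right) = \left(79 + 185\right) \left(-451 + \left(14 - -14\right)\right) = 264 \left(-451 + \left(14 + 14\right)\right) = 264 \left(-451 + 28\right) = 264 \left(-423\right) = -111672$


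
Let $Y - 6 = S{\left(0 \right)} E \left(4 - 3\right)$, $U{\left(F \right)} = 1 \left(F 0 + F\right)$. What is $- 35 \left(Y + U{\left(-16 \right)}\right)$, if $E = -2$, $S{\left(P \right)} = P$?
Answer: $350$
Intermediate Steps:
$U{\left(F \right)} = F$ ($U{\left(F \right)} = 1 \left(0 + F\right) = 1 F = F$)
$Y = 6$ ($Y = 6 + 0 \left(-2\right) \left(4 - 3\right) = 6 + 0 \left(4 - 3\right) = 6 + 0 \cdot 1 = 6 + 0 = 6$)
$- 35 \left(Y + U{\left(-16 \right)}\right) = - 35 \left(6 - 16\right) = \left(-35\right) \left(-10\right) = 350$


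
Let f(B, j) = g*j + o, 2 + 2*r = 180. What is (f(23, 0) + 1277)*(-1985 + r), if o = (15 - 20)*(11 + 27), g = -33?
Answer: -2060952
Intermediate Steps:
r = 89 (r = -1 + (½)*180 = -1 + 90 = 89)
o = -190 (o = -5*38 = -190)
f(B, j) = -190 - 33*j (f(B, j) = -33*j - 190 = -190 - 33*j)
(f(23, 0) + 1277)*(-1985 + r) = ((-190 - 33*0) + 1277)*(-1985 + 89) = ((-190 + 0) + 1277)*(-1896) = (-190 + 1277)*(-1896) = 1087*(-1896) = -2060952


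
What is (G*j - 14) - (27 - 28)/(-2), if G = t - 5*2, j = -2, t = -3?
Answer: 23/2 ≈ 11.500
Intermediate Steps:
G = -13 (G = -3 - 5*2 = -3 - 10 = -13)
(G*j - 14) - (27 - 28)/(-2) = (-13*(-2) - 14) - (27 - 28)/(-2) = (26 - 14) - (-1)*(-1)/2 = 12 - 1*1/2 = 12 - 1/2 = 23/2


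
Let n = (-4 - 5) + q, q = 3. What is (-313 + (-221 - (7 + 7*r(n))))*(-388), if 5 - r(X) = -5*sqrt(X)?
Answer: 223488 + 13580*I*sqrt(6) ≈ 2.2349e+5 + 33264.0*I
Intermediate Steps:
n = -6 (n = (-4 - 5) + 3 = -9 + 3 = -6)
r(X) = 5 + 5*sqrt(X) (r(X) = 5 - (-5)*sqrt(X) = 5 + 5*sqrt(X))
(-313 + (-221 - (7 + 7*r(n))))*(-388) = (-313 + (-221 - (7 + 7*(5 + 5*sqrt(-6)))))*(-388) = (-313 + (-221 - (7 + 7*(5 + 5*(I*sqrt(6))))))*(-388) = (-313 + (-221 - (7 + 7*(5 + 5*I*sqrt(6)))))*(-388) = (-313 + (-221 - (7 + (35 + 35*I*sqrt(6)))))*(-388) = (-313 + (-221 - (42 + 35*I*sqrt(6))))*(-388) = (-313 + (-221 + (-42 - 35*I*sqrt(6))))*(-388) = (-313 + (-263 - 35*I*sqrt(6)))*(-388) = (-576 - 35*I*sqrt(6))*(-388) = 223488 + 13580*I*sqrt(6)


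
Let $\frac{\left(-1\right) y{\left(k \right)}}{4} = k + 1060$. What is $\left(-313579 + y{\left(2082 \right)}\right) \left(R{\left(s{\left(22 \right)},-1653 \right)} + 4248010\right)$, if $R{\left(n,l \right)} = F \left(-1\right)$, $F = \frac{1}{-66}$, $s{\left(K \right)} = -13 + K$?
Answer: $- \frac{91441397679167}{66} \approx -1.3855 \cdot 10^{12}$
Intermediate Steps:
$F = - \frac{1}{66} \approx -0.015152$
$R{\left(n,l \right)} = \frac{1}{66}$ ($R{\left(n,l \right)} = \left(- \frac{1}{66}\right) \left(-1\right) = \frac{1}{66}$)
$y{\left(k \right)} = -4240 - 4 k$ ($y{\left(k \right)} = - 4 \left(k + 1060\right) = - 4 \left(1060 + k\right) = -4240 - 4 k$)
$\left(-313579 + y{\left(2082 \right)}\right) \left(R{\left(s{\left(22 \right)},-1653 \right)} + 4248010\right) = \left(-313579 - 12568\right) \left(\frac{1}{66} + 4248010\right) = \left(-313579 - 12568\right) \frac{280368661}{66} = \left(-326147\right) \frac{280368661}{66} = - \frac{91441397679167}{66}$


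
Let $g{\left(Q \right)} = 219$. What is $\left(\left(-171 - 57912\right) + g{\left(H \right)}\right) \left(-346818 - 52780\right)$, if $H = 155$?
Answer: $23122338672$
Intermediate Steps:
$\left(\left(-171 - 57912\right) + g{\left(H \right)}\right) \left(-346818 - 52780\right) = \left(\left(-171 - 57912\right) + 219\right) \left(-346818 - 52780\right) = \left(\left(-171 - 57912\right) + 219\right) \left(-399598\right) = \left(-58083 + 219\right) \left(-399598\right) = \left(-57864\right) \left(-399598\right) = 23122338672$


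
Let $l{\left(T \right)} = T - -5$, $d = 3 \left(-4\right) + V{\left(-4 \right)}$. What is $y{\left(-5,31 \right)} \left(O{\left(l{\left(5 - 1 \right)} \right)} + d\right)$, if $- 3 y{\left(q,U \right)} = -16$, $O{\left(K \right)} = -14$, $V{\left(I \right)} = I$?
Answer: $-160$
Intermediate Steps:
$d = -16$ ($d = 3 \left(-4\right) - 4 = -12 - 4 = -16$)
$l{\left(T \right)} = 5 + T$ ($l{\left(T \right)} = T + 5 = 5 + T$)
$y{\left(q,U \right)} = \frac{16}{3}$ ($y{\left(q,U \right)} = \left(- \frac{1}{3}\right) \left(-16\right) = \frac{16}{3}$)
$y{\left(-5,31 \right)} \left(O{\left(l{\left(5 - 1 \right)} \right)} + d\right) = \frac{16 \left(-14 - 16\right)}{3} = \frac{16}{3} \left(-30\right) = -160$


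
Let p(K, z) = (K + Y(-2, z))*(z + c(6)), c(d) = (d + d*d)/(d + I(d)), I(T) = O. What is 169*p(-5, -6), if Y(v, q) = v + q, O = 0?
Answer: -2197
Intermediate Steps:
I(T) = 0
Y(v, q) = q + v
c(d) = (d + d²)/d (c(d) = (d + d*d)/(d + 0) = (d + d²)/d)
p(K, z) = (7 + z)*(-2 + K + z) (p(K, z) = (K + (z - 2))*(z + (1 + 6)) = (K + (-2 + z))*(z + 7) = (-2 + K + z)*(7 + z) = (7 + z)*(-2 + K + z))
169*p(-5, -6) = 169*(-14 + (-6)² + 5*(-6) + 7*(-5) - 5*(-6)) = 169*(-14 + 36 - 30 - 35 + 30) = 169*(-13) = -2197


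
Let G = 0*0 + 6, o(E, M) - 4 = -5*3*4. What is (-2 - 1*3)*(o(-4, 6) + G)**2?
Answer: -12500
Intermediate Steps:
o(E, M) = -56 (o(E, M) = 4 - 5*3*4 = 4 - 15*4 = 4 - 60 = -56)
G = 6 (G = 0 + 6 = 6)
(-2 - 1*3)*(o(-4, 6) + G)**2 = (-2 - 1*3)*(-56 + 6)**2 = (-2 - 3)*(-50)**2 = -5*2500 = -12500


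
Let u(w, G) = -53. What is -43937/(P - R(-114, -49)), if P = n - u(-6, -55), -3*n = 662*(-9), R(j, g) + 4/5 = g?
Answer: -219685/10444 ≈ -21.035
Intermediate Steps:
R(j, g) = -4/5 + g
n = 1986 (n = -662*(-9)/3 = -1/3*(-5958) = 1986)
P = 2039 (P = 1986 - 1*(-53) = 1986 + 53 = 2039)
-43937/(P - R(-114, -49)) = -43937/(2039 - (-4/5 - 49)) = -43937/(2039 - 1*(-249/5)) = -43937/(2039 + 249/5) = -43937/10444/5 = -43937*5/10444 = -219685/10444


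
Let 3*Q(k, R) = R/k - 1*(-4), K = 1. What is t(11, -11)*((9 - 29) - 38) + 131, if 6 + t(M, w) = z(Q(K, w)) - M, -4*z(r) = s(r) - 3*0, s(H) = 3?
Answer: 2321/2 ≈ 1160.5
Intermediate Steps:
Q(k, R) = 4/3 + R/(3*k) (Q(k, R) = (R/k - 1*(-4))/3 = (R/k + 4)/3 = (4 + R/k)/3 = 4/3 + R/(3*k))
z(r) = -¾ (z(r) = -(3 - 3*0)/4 = -(3 + 0)/4 = -¼*3 = -¾)
t(M, w) = -27/4 - M (t(M, w) = -6 + (-¾ - M) = -27/4 - M)
t(11, -11)*((9 - 29) - 38) + 131 = (-27/4 - 1*11)*((9 - 29) - 38) + 131 = (-27/4 - 11)*(-20 - 38) + 131 = -71/4*(-58) + 131 = 2059/2 + 131 = 2321/2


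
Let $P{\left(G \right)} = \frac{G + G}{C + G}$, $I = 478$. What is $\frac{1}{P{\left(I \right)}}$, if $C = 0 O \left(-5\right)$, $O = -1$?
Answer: $\frac{1}{2} \approx 0.5$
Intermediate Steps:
$C = 0$ ($C = 0 \left(-1\right) \left(-5\right) = 0 \left(-5\right) = 0$)
$P{\left(G \right)} = 2$ ($P{\left(G \right)} = \frac{G + G}{0 + G} = \frac{2 G}{G} = 2$)
$\frac{1}{P{\left(I \right)}} = \frac{1}{2}$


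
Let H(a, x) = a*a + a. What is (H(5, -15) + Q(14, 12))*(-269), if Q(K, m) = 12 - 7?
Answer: -9415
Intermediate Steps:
Q(K, m) = 5
H(a, x) = a + a² (H(a, x) = a² + a = a + a²)
(H(5, -15) + Q(14, 12))*(-269) = (5*(1 + 5) + 5)*(-269) = (5*6 + 5)*(-269) = (30 + 5)*(-269) = 35*(-269) = -9415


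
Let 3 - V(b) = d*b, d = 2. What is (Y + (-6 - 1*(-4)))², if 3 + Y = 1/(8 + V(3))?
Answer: 576/25 ≈ 23.040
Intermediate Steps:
V(b) = 3 - 2*b
Y = -14/5 (Y = -3 + 1/(8 + (3 - 2*3)) = -3 + 1/(8 + (3 - 6)) = -3 + 1/(8 - 3) = -3 + 1/5 = -3 + ⅕ = -14/5 ≈ -2.8000)
(Y + (-6 - 1*(-4)))² = (-14/5 + (-6 - 1*(-4)))² = (-14/5 + (-6 + 4))² = (-14/5 - 2)² = (-24/5)² = 576/25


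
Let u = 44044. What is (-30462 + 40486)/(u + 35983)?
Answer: 10024/80027 ≈ 0.12526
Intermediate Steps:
(-30462 + 40486)/(u + 35983) = (-30462 + 40486)/(44044 + 35983) = 10024/80027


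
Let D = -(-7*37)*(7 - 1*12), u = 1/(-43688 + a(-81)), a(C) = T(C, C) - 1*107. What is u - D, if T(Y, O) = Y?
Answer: 56819419/43876 ≈ 1295.0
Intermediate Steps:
a(C) = -107 + C (a(C) = C - 1*107 = C - 107 = -107 + C)
u = -1/43876 (u = 1/(-43688 + (-107 - 81)) = 1/(-43688 - 188) = 1/(-43876) = -1/43876 ≈ -2.2792e-5)
D = -1295 (D = -(-259)*(7 - 12) = -(-259)*(-5) = -1*1295 = -1295)
u - D = -1/43876 - 1*(-1295) = -1/43876 + 1295 = 56819419/43876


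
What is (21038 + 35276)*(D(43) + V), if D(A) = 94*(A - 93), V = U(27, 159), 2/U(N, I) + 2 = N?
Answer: -6616782372/25 ≈ -2.6467e+8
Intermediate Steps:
U(N, I) = 2/(-2 + N)
V = 2/25 (V = 2/(-2 + 27) = 2/25 ≈ 0.080000)
D(A) = -8742 + 94*A (D(A) = 94*(-93 + A) = -8742 + 94*A)
(21038 + 35276)*(D(43) + V) = (21038 + 35276)*((-8742 + 94*43) + 2/25) = 56314*((-8742 + 4042) + 2/25) = 56314*(-4700 + 2/25) = 56314*(-117498/25) = -6616782372/25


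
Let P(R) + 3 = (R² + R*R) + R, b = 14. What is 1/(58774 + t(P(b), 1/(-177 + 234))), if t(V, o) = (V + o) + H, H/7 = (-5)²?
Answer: 57/3383065 ≈ 1.6849e-5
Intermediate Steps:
H = 175 (H = 7*(-5)² = 7*25 = 175)
P(R) = -3 + R + 2*R² (P(R) = -3 + ((R² + R*R) + R) = -3 + ((R² + R²) + R) = -3 + (2*R² + R) = -3 + (R + 2*R²) = -3 + R + 2*R²)
t(V, o) = 175 + V + o (t(V, o) = (V + o) + 175 = 175 + V + o)
1/(58774 + t(P(b), 1/(-177 + 234))) = 1/(58774 + (175 + (-3 + 14 + 2*14²) + 1/(-177 + 234))) = 1/(58774 + (175 + (-3 + 14 + 2*196) + 1/57)) = 1/(58774 + (175 + (-3 + 14 + 392) + 1/57)) = 1/(58774 + (175 + 403 + 1/57)) = 1/(58774 + 32947/57) = 1/(3383065/57) = 57/3383065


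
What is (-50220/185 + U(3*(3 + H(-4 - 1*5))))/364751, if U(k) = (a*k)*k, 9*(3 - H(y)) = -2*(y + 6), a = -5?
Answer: -57404/13495787 ≈ -0.0042535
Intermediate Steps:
H(y) = 13/3 + 2*y/9 (H(y) = 3 - (-2)*(y + 6)/9 = 3 - (-2)*(6 + y)/9 = 3 - (-12 - 2*y)/9 = 3 + (4/3 + 2*y/9) = 13/3 + 2*y/9)
U(k) = -5*k² (U(k) = (-5*k)*k = -5*k²)
(-50220/185 + U(3*(3 + H(-4 - 1*5))))/364751 = (-50220/185 - 5*9*(3 + (13/3 + 2*(-4 - 1*5)/9))²)/364751 = (-50220/185 - 5*9*(3 + (13/3 + 2*(-4 - 5)/9))²)*(1/364751) = (-155*324/185 - 5*9*(3 + (13/3 + (2/9)*(-9)))²)*(1/364751) = (-10044/37 - 5*9*(3 + (13/3 - 2))²)*(1/364751) = (-10044/37 - 5*9*(3 + 7/3)²)*(1/364751) = (-10044/37 - 5*(3*(16/3))²)*(1/364751) = (-10044/37 - 5*16²)*(1/364751) = (-10044/37 - 5*256)*(1/364751) = (-10044/37 - 1280)*(1/364751) = -57404/37*1/364751 = -57404/13495787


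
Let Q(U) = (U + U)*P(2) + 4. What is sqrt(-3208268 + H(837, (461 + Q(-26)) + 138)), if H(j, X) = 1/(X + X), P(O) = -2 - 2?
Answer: I*sqrt(8440580947290)/1622 ≈ 1791.2*I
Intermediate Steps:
P(O) = -4
Q(U) = 4 - 8*U (Q(U) = (U + U)*(-4) + 4 = (2*U)*(-4) + 4 = -8*U + 4 = 4 - 8*U)
H(j, X) = 1/(2*X)
sqrt(-3208268 + H(837, (461 + Q(-26)) + 138)) = sqrt(-3208268 + 1/(2*((461 + (4 - 8*(-26))) + 138))) = sqrt(-3208268 + 1/(2*((461 + (4 + 208)) + 138))) = sqrt(-3208268 + 1/(2*((461 + 212) + 138))) = sqrt(-3208268 + 1/(2*(673 + 138))) = sqrt(-3208268 + (1/2)/811) = sqrt(-3208268 + (1/2)*(1/811)) = sqrt(-3208268 + 1/1622) = sqrt(-5203810695/1622) = I*sqrt(8440580947290)/1622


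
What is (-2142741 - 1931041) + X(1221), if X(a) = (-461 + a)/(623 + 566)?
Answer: -4843726038/1189 ≈ -4.0738e+6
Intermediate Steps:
X(a) = -461/1189 + a/1189 (X(a) = (-461 + a)/1189 = (-461 + a)*(1/1189) = -461/1189 + a/1189)
(-2142741 - 1931041) + X(1221) = (-2142741 - 1931041) + (-461/1189 + (1/1189)*1221) = -4073782 + (-461/1189 + 1221/1189) = -4073782 + 760/1189 = -4843726038/1189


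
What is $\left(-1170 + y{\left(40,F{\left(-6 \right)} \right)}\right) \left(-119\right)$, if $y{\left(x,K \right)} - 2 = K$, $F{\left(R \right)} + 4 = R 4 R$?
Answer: $122332$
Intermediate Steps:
$F{\left(R \right)} = -4 + 4 R^{2}$ ($F{\left(R \right)} = -4 + R 4 R = -4 + 4 R R = -4 + 4 R^{2}$)
$y{\left(x,K \right)} = 2 + K$
$\left(-1170 + y{\left(40,F{\left(-6 \right)} \right)}\right) \left(-119\right) = \left(-1170 + \left(2 - \left(4 - 4 \left(-6\right)^{2}\right)\right)\right) \left(-119\right) = \left(-1170 + \left(2 + \left(-4 + 4 \cdot 36\right)\right)\right) \left(-119\right) = \left(-1170 + \left(2 + \left(-4 + 144\right)\right)\right) \left(-119\right) = \left(-1170 + \left(2 + 140\right)\right) \left(-119\right) = \left(-1170 + 142\right) \left(-119\right) = \left(-1028\right) \left(-119\right) = 122332$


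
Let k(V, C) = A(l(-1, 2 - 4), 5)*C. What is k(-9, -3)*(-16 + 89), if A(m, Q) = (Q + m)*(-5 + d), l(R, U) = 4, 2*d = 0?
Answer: 9855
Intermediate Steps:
d = 0 (d = (½)*0 = 0)
A(m, Q) = -5*Q - 5*m (A(m, Q) = (Q + m)*(-5 + 0) = (Q + m)*(-5) = -5*Q - 5*m)
k(V, C) = -45*C (k(V, C) = (-5*5 - 5*4)*C = (-25 - 20)*C = -45*C)
k(-9, -3)*(-16 + 89) = (-45*(-3))*(-16 + 89) = 135*73 = 9855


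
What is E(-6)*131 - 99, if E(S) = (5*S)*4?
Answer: -15819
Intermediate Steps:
E(S) = 20*S
E(-6)*131 - 99 = (20*(-6))*131 - 99 = -120*131 - 99 = -15720 - 99 = -15819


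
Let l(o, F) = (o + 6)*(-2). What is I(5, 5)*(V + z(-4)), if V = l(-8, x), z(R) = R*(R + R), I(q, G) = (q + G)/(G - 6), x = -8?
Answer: -360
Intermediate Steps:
I(q, G) = (G + q)/(-6 + G)
z(R) = 2*R² (z(R) = R*(2*R) = 2*R²)
l(o, F) = -12 - 2*o (l(o, F) = (6 + o)*(-2) = -12 - 2*o)
V = 4 (V = -12 - 2*(-8) = -12 + 16 = 4)
I(5, 5)*(V + z(-4)) = ((5 + 5)/(-6 + 5))*(4 + 2*(-4)²) = (10/(-1))*(4 + 2*16) = (-1*10)*(4 + 32) = -10*36 = -360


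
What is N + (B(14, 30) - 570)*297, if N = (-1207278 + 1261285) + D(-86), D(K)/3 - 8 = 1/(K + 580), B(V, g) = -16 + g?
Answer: -54883891/494 ≈ -1.1110e+5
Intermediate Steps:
D(K) = 24 + 3/(580 + K) (D(K) = 24 + 3/(K + 580) = 24 + 3/(580 + K))
N = 26691317/494 (N = (-1207278 + 1261285) + 3*(4641 + 8*(-86))/(580 - 86) = 54007 + 3*(4641 - 688)/494 = 54007 + 3*(1/494)*3953 = 54007 + 11859/494 = 26691317/494 ≈ 54031.)
N + (B(14, 30) - 570)*297 = 26691317/494 + ((-16 + 30) - 570)*297 = 26691317/494 + (14 - 570)*297 = 26691317/494 - 556*297 = 26691317/494 - 165132 = -54883891/494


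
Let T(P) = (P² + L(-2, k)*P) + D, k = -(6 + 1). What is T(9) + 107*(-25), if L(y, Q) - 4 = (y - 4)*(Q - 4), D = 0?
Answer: -1964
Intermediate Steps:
k = -7 (k = -1*7 = -7)
L(y, Q) = 4 + (-4 + Q)*(-4 + y) (L(y, Q) = 4 + (y - 4)*(Q - 4) = 4 + (-4 + y)*(-4 + Q) = 4 + (-4 + Q)*(-4 + y))
T(P) = P² + 70*P (T(P) = (P² + (20 - 4*(-7) - 4*(-2) - 7*(-2))*P) + 0 = (P² + (20 + 28 + 8 + 14)*P) + 0 = (P² + 70*P) + 0 = P² + 70*P)
T(9) + 107*(-25) = 9*(70 + 9) + 107*(-25) = 9*79 - 2675 = 711 - 2675 = -1964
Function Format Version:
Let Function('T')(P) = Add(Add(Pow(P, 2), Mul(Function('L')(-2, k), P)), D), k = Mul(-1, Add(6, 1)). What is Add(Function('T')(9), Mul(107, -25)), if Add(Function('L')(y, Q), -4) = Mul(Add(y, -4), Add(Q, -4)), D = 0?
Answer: -1964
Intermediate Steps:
k = -7 (k = Mul(-1, 7) = -7)
Function('L')(y, Q) = Add(4, Mul(Add(-4, Q), Add(-4, y))) (Function('L')(y, Q) = Add(4, Mul(Add(y, -4), Add(Q, -4))) = Add(4, Mul(Add(-4, y), Add(-4, Q))) = Add(4, Mul(Add(-4, Q), Add(-4, y))))
Function('T')(P) = Add(Pow(P, 2), Mul(70, P)) (Function('T')(P) = Add(Add(Pow(P, 2), Mul(Add(20, Mul(-4, -7), Mul(-4, -2), Mul(-7, -2)), P)), 0) = Add(Add(Pow(P, 2), Mul(Add(20, 28, 8, 14), P)), 0) = Add(Add(Pow(P, 2), Mul(70, P)), 0) = Add(Pow(P, 2), Mul(70, P)))
Add(Function('T')(9), Mul(107, -25)) = Add(Mul(9, Add(70, 9)), Mul(107, -25)) = Add(Mul(9, 79), -2675) = Add(711, -2675) = -1964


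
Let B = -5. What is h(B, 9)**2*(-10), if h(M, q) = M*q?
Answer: -20250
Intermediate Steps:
h(B, 9)**2*(-10) = (-5*9)**2*(-10) = (-45)**2*(-10) = 2025*(-10) = -20250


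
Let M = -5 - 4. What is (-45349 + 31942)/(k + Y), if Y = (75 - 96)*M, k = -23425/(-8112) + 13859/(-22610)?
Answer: -1229504487120/17541071761 ≈ -70.093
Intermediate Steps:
M = -9
k = 208607521/91706160 (k = -23425*(-1/8112) + 13859*(-1/22610) = 23425/8112 - 13859/22610 = 208607521/91706160 ≈ 2.2747)
Y = 189 (Y = (75 - 96)*(-9) = -21*(-9) = 189)
(-45349 + 31942)/(k + Y) = (-45349 + 31942)/(208607521/91706160 + 189) = -13407/17541071761/91706160 = -13407*91706160/17541071761 = -1229504487120/17541071761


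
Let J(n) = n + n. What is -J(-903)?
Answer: 1806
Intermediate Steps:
J(n) = 2*n
-J(-903) = -2*(-903) = -1*(-1806) = 1806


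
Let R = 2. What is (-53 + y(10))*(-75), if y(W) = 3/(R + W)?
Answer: 15825/4 ≈ 3956.3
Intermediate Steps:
y(W) = 3/(2 + W)
(-53 + y(10))*(-75) = (-53 + 3/(2 + 10))*(-75) = (-53 + 3/12)*(-75) = (-53 + 3*(1/12))*(-75) = (-53 + ¼)*(-75) = -211/4*(-75) = 15825/4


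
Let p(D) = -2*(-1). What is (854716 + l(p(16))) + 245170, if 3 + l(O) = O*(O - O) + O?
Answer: 1099885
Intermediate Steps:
p(D) = 2
l(O) = -3 + O (l(O) = -3 + (O*(O - O) + O) = -3 + (O*0 + O) = -3 + (0 + O) = -3 + O)
(854716 + l(p(16))) + 245170 = (854716 + (-3 + 2)) + 245170 = (854716 - 1) + 245170 = 854715 + 245170 = 1099885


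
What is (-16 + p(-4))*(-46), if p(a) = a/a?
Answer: 690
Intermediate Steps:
p(a) = 1
(-16 + p(-4))*(-46) = (-16 + 1)*(-46) = -15*(-46) = 690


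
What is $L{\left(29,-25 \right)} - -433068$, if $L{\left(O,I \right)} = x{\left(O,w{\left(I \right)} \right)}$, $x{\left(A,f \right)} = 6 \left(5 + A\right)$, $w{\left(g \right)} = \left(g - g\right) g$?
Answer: $433272$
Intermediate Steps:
$w{\left(g \right)} = 0$ ($w{\left(g \right)} = 0 g = 0$)
$x{\left(A,f \right)} = 30 + 6 A$
$L{\left(O,I \right)} = 30 + 6 O$
$L{\left(29,-25 \right)} - -433068 = \left(30 + 6 \cdot 29\right) - -433068 = \left(30 + 174\right) + 433068 = 204 + 433068 = 433272$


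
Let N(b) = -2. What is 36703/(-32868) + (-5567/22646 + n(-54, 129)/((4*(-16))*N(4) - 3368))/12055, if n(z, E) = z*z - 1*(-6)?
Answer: -18788779863727/16824155280075 ≈ -1.1168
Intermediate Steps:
n(z, E) = 6 + z² (n(z, E) = z² + 6 = 6 + z²)
36703/(-32868) + (-5567/22646 + n(-54, 129)/((4*(-16))*N(4) - 3368))/12055 = 36703/(-32868) + (-5567/22646 + (6 + (-54)²)/((4*(-16))*(-2) - 3368))/12055 = 36703*(-1/32868) + (-5567*1/22646 + (6 + 2916)/(-64*(-2) - 3368))*(1/12055) = -36703/32868 + (-5567/22646 + 2922/(128 - 3368))*(1/12055) = -36703/32868 + (-5567/22646 + 2922/(-3240))*(1/12055) = -36703/32868 + (-5567/22646 + 2922*(-1/3240))*(1/12055) = -36703/32868 + (-5567/22646 - 487/540)*(1/12055) = -36703/32868 - 7017391/6114420*1/12055 = -36703/32868 - 7017391/73709333100 = -18788779863727/16824155280075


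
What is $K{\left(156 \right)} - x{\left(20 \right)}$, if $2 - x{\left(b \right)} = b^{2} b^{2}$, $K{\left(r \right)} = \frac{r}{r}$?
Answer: $159999$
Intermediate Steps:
$K{\left(r \right)} = 1$
$x{\left(b \right)} = 2 - b^{4}$ ($x{\left(b \right)} = 2 - b^{2} b^{2} = 2 - b^{4}$)
$K{\left(156 \right)} - x{\left(20 \right)} = 1 - \left(2 - 20^{4}\right) = 1 - \left(2 - 160000\right) = 1 - -159998 = 1 + 159998 = 159999$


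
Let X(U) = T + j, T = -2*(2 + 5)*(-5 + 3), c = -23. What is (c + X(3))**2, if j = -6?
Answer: 1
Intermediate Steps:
T = 28 (T = -14*(-2) = -2*(-14) = 28)
X(U) = 22 (X(U) = 28 - 6 = 22)
(c + X(3))**2 = (-23 + 22)**2 = (-1)**2 = 1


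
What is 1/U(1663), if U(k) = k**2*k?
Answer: 1/4599141247 ≈ 2.1743e-10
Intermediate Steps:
U(k) = k**3
1/U(1663) = 1/(1663**3) = 1/4599141247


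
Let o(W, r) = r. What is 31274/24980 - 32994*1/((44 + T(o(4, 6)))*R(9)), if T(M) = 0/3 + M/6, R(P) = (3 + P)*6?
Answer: -669317/74940 ≈ -8.9314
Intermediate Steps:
R(P) = 18 + 6*P
T(M) = M/6 (T(M) = 0*(⅓) + M*(⅙) = 0 + M/6 = M/6)
31274/24980 - 32994*1/((44 + T(o(4, 6)))*R(9)) = 31274/24980 - 32994*1/((18 + 6*9)*(44 + (⅙)*6)) = 31274*(1/24980) - 32994*1/((18 + 54)*(44 + 1)) = 15637/12490 - 32994/(72*45) = 15637/12490 - 32994/3240 = 15637/12490 - 32994*1/3240 = 15637/12490 - 611/60 = -669317/74940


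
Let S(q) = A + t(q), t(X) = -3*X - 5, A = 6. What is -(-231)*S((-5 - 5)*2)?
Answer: 14091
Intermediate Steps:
t(X) = -5 - 3*X
S(q) = 1 - 3*q (S(q) = 6 + (-5 - 3*q) = 1 - 3*q)
-(-231)*S((-5 - 5)*2) = -(-231)*(1 - 3*(-5 - 5)*2) = -(-231)*(1 - (-30)*2) = -(-231)*(1 - 3*(-20)) = -(-231)*(1 + 60) = -(-231)*61 = -231*(-61) = 14091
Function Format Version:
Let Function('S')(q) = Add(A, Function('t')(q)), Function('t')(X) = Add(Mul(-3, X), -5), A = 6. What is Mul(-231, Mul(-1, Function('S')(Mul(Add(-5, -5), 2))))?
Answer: 14091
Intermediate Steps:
Function('t')(X) = Add(-5, Mul(-3, X))
Function('S')(q) = Add(1, Mul(-3, q)) (Function('S')(q) = Add(6, Add(-5, Mul(-3, q))) = Add(1, Mul(-3, q)))
Mul(-231, Mul(-1, Function('S')(Mul(Add(-5, -5), 2)))) = Mul(-231, Mul(-1, Add(1, Mul(-3, Mul(Add(-5, -5), 2))))) = Mul(-231, Mul(-1, Add(1, Mul(-3, Mul(-10, 2))))) = Mul(-231, Mul(-1, Add(1, Mul(-3, -20)))) = Mul(-231, Mul(-1, Add(1, 60))) = Mul(-231, Mul(-1, 61)) = Mul(-231, -61) = 14091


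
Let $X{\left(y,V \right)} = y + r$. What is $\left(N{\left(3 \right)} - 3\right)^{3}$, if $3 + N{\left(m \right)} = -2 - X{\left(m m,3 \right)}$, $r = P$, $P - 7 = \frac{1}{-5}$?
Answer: $- \frac{1685159}{125} \approx -13481.0$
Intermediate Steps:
$P = \frac{34}{5}$ ($P = 7 + \frac{1}{-5} = 7 - \frac{1}{5} = \frac{34}{5} \approx 6.8$)
$r = \frac{34}{5} \approx 6.8$
$X{\left(y,V \right)} = \frac{34}{5} + y$ ($X{\left(y,V \right)} = y + \frac{34}{5} = \frac{34}{5} + y$)
$N{\left(m \right)} = - \frac{59}{5} - m^{2}$ ($N{\left(m \right)} = -3 - \left(\frac{44}{5} + m m\right) = -3 - \left(\frac{44}{5} + m^{2}\right) = - \frac{59}{5} - m^{2}$)
$\left(N{\left(3 \right)} - 3\right)^{3} = \left(\left(- \frac{59}{5} - 3^{2}\right) - 3\right)^{3} = \left(\left(- \frac{59}{5} - 9\right) - 3\right)^{3} = \left(- \frac{104}{5} - 3\right)^{3} = \left(- \frac{119}{5}\right)^{3} = - \frac{1685159}{125}$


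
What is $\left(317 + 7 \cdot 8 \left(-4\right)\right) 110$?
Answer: $10230$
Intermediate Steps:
$\left(317 + 7 \cdot 8 \left(-4\right)\right) 110 = \left(317 + 56 \left(-4\right)\right) 110 = \left(317 - 224\right) 110 = 93 \cdot 110 = 10230$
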